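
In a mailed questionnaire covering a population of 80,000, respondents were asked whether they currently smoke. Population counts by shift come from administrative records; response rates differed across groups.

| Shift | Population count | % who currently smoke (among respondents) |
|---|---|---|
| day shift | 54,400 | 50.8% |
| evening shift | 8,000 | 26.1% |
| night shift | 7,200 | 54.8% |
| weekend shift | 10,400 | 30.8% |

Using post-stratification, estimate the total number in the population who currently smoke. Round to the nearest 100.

Each cell contributes its population count × the respondent rate:
  day shift: 54,400 × 50.8% = 27635.2
  evening shift: 8,000 × 26.1% = 2088
  night shift: 7,200 × 54.8% = 3945.6
  weekend shift: 10,400 × 30.8% = 3203.2
Estimated total = 36,872 → 36,900.

36,900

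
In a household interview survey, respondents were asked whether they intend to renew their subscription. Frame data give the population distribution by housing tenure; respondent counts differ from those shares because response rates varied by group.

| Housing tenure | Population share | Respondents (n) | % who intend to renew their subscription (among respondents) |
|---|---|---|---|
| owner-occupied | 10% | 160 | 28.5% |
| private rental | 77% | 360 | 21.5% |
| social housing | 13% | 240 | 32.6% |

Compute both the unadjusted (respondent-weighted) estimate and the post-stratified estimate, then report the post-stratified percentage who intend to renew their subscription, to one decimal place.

23.6%

Without adjustment, the pooled respondent share is:
  (160/760)×28.5 + (360/760)×21.5 + (240/760)×32.6 = 26.4789%
Reweighting by population housing tenure shares:
  0.1×28.5 + 0.77×21.5 + 0.13×32.6 = 23.643%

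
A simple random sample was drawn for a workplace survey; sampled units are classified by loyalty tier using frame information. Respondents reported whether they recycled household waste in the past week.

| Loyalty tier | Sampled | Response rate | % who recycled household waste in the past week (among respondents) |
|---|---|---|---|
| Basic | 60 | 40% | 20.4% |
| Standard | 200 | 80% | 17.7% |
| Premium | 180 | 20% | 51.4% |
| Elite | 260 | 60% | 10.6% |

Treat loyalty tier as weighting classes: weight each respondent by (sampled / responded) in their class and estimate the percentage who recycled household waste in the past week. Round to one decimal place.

24.0%

Inverse-response-rate weighting restores each class to its sampled count, so class totals weight by n_sampled:
  Basic: 60 × 20.4 = 1224
  Standard: 200 × 17.7 = 3540
  Premium: 180 × 51.4 = 9252
  Elite: 260 × 10.6 = 2756
Adjusted estimate = 16,772 / 700 = 23.96 → 24.0%.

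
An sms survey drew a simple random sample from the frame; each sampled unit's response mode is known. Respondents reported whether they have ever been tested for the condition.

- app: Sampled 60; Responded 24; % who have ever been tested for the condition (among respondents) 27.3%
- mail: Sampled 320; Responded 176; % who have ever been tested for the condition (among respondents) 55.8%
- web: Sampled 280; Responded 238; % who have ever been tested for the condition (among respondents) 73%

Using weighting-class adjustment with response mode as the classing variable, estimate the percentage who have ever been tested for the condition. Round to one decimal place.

60.5%

Class response rates: app 24/60 = 40%, mail 176/320 = 55%, web 238/280 = 85%.
With weight = n_sampled/n_responded per class, the weighted class total is n_sampled:
  app: 60 × 27.3 = 1638
  mail: 320 × 55.8 = 17,856
  web: 280 × 73 = 20,440
Adjusted estimate = 39,934 / 660 = 60.5061 → 60.5%.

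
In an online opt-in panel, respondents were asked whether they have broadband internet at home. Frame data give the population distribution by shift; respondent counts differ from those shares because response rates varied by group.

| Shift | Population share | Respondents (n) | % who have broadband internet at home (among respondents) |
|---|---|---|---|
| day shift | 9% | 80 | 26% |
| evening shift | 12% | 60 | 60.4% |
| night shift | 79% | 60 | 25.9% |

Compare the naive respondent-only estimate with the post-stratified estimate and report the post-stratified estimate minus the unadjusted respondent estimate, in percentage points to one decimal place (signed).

Without adjustment, the pooled respondent share is:
  (80/200)×26 + (60/200)×60.4 + (60/200)×25.9 = 36.29%
Reweighting by population shift shares:
  0.09×26 + 0.12×60.4 + 0.79×25.9 = 30.049%
Difference = 30.049 − 36.29 = -6.241 pp.

-6.2 percentage points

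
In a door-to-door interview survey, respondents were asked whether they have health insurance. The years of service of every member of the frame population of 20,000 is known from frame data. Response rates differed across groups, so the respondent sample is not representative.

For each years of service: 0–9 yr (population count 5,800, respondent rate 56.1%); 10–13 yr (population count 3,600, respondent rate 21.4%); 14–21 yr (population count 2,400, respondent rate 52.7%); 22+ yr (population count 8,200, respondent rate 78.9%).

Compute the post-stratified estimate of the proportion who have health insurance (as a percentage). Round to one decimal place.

58.8%

Reweight to the known years of service distribution:
  0–9 yr: (5,800/20,000) × 56.1 = 16.269
  10–13 yr: (3,600/20,000) × 21.4 = 3.852
  14–21 yr: (2,400/20,000) × 52.7 = 6.324
  22+ yr: (8,200/20,000) × 78.9 = 32.349
Post-stratified estimate = 58.794 → 58.8%.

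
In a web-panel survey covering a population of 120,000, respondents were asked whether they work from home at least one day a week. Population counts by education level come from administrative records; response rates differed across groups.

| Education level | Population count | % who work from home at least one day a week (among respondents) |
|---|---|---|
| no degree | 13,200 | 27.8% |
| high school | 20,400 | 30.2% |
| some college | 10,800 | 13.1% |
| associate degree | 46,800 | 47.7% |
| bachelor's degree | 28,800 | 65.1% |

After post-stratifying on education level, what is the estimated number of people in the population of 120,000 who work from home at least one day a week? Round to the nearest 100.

52,300

Apply each group's respondent rate to its population count:
  no degree: 13,200 × 27.8% = 3669.6
  high school: 20,400 × 30.2% = 6160.8
  some college: 10,800 × 13.1% = 1414.8
  associate degree: 46,800 × 47.7% = 22323.6
  bachelor's degree: 28,800 × 65.1% = 18748.8
Estimated total = 52317.6 → 52,300.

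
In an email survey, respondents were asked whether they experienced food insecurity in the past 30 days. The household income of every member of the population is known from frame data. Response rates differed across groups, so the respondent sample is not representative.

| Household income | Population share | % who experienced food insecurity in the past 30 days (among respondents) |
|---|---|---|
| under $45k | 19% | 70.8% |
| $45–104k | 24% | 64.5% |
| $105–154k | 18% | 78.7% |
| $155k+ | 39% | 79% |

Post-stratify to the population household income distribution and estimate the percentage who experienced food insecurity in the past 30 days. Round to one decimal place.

Each cell contributes population-share × respondent value:
  under $45k: 0.19 × 70.8 = 13.452
  $45–104k: 0.24 × 64.5 = 15.48
  $105–154k: 0.18 × 78.7 = 14.166
  $155k+: 0.39 × 79 = 30.81
Post-stratified estimate = 73.908 → 73.9%.

73.9%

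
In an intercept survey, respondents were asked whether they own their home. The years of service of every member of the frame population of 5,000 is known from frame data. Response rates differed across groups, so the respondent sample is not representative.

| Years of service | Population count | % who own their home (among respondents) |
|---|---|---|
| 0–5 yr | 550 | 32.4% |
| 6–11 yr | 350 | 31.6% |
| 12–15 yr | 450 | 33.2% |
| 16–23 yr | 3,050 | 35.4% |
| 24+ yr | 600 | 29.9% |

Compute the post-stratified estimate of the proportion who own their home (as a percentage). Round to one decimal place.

Post-stratification weights by population share, not respondent share:
  0–5 yr: (550/5,000) × 32.4 = 3.564
  6–11 yr: (350/5,000) × 31.6 = 2.212
  12–15 yr: (450/5,000) × 33.2 = 2.988
  16–23 yr: (3,050/5,000) × 35.4 = 21.594
  24+ yr: (600/5,000) × 29.9 = 3.588
Post-stratified estimate = 33.946 → 33.9%.

33.9%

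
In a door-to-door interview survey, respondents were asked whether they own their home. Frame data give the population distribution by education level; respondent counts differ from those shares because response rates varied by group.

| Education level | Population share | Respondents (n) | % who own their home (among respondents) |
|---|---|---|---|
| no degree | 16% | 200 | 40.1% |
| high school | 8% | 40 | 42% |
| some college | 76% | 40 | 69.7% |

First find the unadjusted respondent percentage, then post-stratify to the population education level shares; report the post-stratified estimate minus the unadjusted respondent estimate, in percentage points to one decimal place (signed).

Naive respondent-only estimate (weights = respondent counts):
  (200/280)×40.1 + (40/280)×42 + (40/280)×69.7 = 44.6%
Reweighting by population education level shares:
  0.16×40.1 + 0.08×42 + 0.76×69.7 = 62.748%
Difference = 62.748 − 44.6 = 18.148 pp.

+18.1 percentage points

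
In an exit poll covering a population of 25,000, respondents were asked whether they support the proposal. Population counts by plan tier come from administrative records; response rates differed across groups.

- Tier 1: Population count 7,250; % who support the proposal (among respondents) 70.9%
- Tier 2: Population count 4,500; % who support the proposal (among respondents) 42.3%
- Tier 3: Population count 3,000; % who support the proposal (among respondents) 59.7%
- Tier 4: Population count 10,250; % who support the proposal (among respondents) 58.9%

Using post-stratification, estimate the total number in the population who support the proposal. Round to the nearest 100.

Each cell contributes its population count × the respondent rate:
  Tier 1: 7,250 × 70.9% = 5140.25
  Tier 2: 4,500 × 42.3% = 1903.5
  Tier 3: 3,000 × 59.7% = 1791
  Tier 4: 10,250 × 58.9% = 6037.25
Estimated total = 14,872 → 14,900.

14,900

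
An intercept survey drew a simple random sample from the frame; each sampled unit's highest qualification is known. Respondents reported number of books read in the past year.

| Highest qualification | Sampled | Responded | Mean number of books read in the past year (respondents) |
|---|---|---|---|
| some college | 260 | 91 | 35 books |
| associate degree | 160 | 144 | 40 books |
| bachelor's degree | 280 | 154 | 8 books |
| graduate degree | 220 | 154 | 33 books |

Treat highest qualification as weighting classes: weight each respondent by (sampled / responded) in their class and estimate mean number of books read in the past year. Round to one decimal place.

27.2

Response rates by class: some college 91/260 = 35%, associate degree 144/160 = 90%, bachelor's degree 154/280 = 55%, graduate degree 154/220 = 70%.
Each respondent's weight = sampled/responded in their class; summing within a class gives n_sampled, so:
  some college: 260 × 35 = 9100
  associate degree: 160 × 40 = 6400
  bachelor's degree: 280 × 8 = 2240
  graduate degree: 220 × 33 = 7260
Adjusted estimate = 25,000 / 920 = 27.1739 → 27.2.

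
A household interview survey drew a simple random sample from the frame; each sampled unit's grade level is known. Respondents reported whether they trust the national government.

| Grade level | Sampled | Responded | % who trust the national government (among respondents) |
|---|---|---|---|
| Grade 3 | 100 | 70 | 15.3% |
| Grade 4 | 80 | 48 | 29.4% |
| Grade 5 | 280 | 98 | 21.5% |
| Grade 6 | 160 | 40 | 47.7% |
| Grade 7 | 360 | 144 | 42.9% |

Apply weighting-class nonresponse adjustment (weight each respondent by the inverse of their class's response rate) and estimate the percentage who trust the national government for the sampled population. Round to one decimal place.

Class response rates: Grade 3 70/100 = 70%, Grade 4 48/80 = 60%, Grade 5 98/280 = 35%, Grade 6 40/160 = 25%, Grade 7 144/360 = 40%.
Weighting each respondent by the inverse class response rate inflates each class back to its sampled size, so the class weight is n_sampled:
  Grade 3: 100 × 15.3 = 1530
  Grade 4: 80 × 29.4 = 2352
  Grade 5: 280 × 21.5 = 6020
  Grade 6: 160 × 47.7 = 7632
  Grade 7: 360 × 42.9 = 15,444
Adjusted estimate = 32,978 / 980 = 33.651 → 33.7%.

33.7%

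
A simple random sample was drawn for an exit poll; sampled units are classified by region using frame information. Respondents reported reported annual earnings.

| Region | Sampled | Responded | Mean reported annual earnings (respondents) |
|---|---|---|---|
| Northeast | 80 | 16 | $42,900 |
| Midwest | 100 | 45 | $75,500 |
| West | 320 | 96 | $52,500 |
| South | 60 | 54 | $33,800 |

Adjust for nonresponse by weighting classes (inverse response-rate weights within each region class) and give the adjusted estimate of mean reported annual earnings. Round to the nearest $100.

$53,200

Class response rates: Northeast 16/80 = 20%, Midwest 45/100 = 45%, West 96/320 = 30%, South 54/60 = 90%.
Each respondent's weight = sampled/responded in their class; summing within a class gives n_sampled, so:
  Northeast: 80 × 42,900 = 3,432,000
  Midwest: 100 × 75,500 = 7,550,000
  West: 320 × 52,500 = 16,800,000
  South: 60 × 33,800 = 2,028,000
Adjusted estimate = 29,810,000 / 560 = 53232.1 → $53,200.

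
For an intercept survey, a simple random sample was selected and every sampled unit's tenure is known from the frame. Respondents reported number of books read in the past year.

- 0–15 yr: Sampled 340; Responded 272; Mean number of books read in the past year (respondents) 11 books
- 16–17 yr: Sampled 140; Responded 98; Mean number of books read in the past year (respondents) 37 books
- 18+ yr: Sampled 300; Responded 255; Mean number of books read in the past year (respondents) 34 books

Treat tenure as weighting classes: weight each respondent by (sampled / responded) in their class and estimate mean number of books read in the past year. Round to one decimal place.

Response rates by class: 0–15 yr 272/340 = 80%, 16–17 yr 98/140 = 70%, 18+ yr 255/300 = 85%.
With weight = n_sampled/n_responded per class, the weighted class total is n_sampled:
  0–15 yr: 340 × 11 = 3740
  16–17 yr: 140 × 37 = 5180
  18+ yr: 300 × 34 = 10,200
Adjusted estimate = 19,120 / 780 = 24.5128 → 24.5.

24.5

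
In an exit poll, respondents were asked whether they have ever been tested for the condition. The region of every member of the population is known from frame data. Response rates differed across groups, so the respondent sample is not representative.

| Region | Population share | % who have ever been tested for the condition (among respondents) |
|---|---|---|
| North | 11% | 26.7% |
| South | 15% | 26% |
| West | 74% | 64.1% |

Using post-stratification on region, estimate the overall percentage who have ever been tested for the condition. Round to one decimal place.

Each cell contributes population-share × respondent value:
  North: 0.11 × 26.7 = 2.937
  South: 0.15 × 26 = 3.9
  West: 0.74 × 64.1 = 47.434
Post-stratified estimate = 54.271 → 54.3%.

54.3%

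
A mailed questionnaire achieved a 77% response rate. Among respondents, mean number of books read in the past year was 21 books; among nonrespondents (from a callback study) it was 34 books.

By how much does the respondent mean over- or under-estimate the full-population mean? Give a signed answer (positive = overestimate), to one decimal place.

Nonresponse fraction = 1 − 0.77 = 0.23.
Bias = (nonresponse fraction) × (respondent mean − nonrespondent mean)
     = 0.23 × (21 − 34) = 0.23 × -13 = -2.99.

-3.0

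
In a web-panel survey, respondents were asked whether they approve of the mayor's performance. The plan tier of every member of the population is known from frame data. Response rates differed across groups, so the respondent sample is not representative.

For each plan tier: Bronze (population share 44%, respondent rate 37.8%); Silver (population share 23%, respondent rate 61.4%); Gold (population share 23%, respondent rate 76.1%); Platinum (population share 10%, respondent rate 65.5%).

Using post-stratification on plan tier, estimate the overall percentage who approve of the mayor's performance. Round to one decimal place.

Weight each group's respondent value by its population share:
  Bronze: 0.44 × 37.8 = 16.632
  Silver: 0.23 × 61.4 = 14.122
  Gold: 0.23 × 76.1 = 17.503
  Platinum: 0.1 × 65.5 = 6.55
Post-stratified estimate = 54.807 → 54.8%.

54.8%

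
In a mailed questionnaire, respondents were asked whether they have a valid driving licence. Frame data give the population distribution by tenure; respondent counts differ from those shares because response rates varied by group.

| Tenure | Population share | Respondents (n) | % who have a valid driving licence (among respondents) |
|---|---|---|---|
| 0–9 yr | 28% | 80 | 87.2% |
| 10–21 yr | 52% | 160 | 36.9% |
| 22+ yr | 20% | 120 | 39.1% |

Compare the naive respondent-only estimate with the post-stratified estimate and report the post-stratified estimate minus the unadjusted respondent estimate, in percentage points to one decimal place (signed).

+2.6 percentage points

Naive respondent-only estimate (weights = respondent counts):
  (80/360)×87.2 + (160/360)×36.9 + (120/360)×39.1 = 48.8111%
Post-stratified estimate weights by population shares:
  0.28×87.2 + 0.52×36.9 + 0.2×39.1 = 51.424%
Difference = 51.424 − 48.8111 = 2.6129 pp.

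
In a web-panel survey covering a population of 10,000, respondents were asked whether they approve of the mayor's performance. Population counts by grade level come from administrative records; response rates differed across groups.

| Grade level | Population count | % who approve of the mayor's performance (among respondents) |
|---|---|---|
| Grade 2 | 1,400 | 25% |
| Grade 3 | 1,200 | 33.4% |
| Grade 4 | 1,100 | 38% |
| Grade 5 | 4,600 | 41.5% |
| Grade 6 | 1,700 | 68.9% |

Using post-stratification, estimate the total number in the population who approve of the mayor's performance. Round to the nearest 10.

4,250

Estimated count per cell = population count × respondent percentage:
  Grade 2: 1,400 × 25% = 350
  Grade 3: 1,200 × 33.4% = 400.8
  Grade 4: 1,100 × 38% = 418
  Grade 5: 4,600 × 41.5% = 1909
  Grade 6: 1,700 × 68.9% = 1171.3
Estimated total = 4249.1 → 4,250.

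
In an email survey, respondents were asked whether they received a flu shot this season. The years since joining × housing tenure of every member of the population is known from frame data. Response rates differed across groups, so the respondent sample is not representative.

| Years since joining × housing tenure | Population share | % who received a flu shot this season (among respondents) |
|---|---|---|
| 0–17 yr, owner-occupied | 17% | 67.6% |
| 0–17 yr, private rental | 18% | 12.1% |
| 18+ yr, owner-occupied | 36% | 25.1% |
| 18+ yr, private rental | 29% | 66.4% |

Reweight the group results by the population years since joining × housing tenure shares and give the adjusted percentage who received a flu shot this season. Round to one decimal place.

Each cell contributes population-share × respondent value:
  0–17 yr, owner-occupied: 0.17 × 67.6 = 11.492
  0–17 yr, private rental: 0.18 × 12.1 = 2.178
  18+ yr, owner-occupied: 0.36 × 25.1 = 9.036
  18+ yr, private rental: 0.29 × 66.4 = 19.256
Post-stratified estimate = 41.962 → 42.0%.

42.0%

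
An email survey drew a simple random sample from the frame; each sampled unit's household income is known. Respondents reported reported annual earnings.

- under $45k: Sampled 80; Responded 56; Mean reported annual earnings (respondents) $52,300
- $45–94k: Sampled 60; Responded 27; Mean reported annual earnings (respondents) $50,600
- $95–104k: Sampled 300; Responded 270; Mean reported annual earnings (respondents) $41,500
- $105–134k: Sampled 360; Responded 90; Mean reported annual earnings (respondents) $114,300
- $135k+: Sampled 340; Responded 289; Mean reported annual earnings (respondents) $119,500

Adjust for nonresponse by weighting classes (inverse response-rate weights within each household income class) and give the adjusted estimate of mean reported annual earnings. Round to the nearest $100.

$89,000

Response rates by class: under $45k 56/80 = 70%, $45–94k 27/60 = 45%, $95–104k 270/300 = 90%, $105–134k 90/360 = 25%, $135k+ 289/340 = 85%.
Weighting each respondent by the inverse class response rate inflates each class back to its sampled size, so the class weight is n_sampled:
  under $45k: 80 × 52,300 = 4,184,000
  $45–94k: 60 × 50,600 = 3,036,000
  $95–104k: 300 × 41,500 = 12,450,000
  $105–134k: 360 × 114,300 = 41,148,000
  $135k+: 340 × 119,500 = 40,630,000
Adjusted estimate = 101,448,000 / 1,140 = 88989.5 → $89,000.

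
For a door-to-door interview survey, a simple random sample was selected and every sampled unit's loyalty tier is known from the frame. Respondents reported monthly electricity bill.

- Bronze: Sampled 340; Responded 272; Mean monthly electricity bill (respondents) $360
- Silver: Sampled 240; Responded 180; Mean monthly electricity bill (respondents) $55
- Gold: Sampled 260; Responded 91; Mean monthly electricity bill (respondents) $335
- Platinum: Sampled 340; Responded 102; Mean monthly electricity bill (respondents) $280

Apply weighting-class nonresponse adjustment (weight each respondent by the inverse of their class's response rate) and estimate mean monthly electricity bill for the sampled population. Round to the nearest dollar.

$269

Class response rates: Bronze 272/340 = 80%, Silver 180/240 = 75%, Gold 91/260 = 35%, Platinum 102/340 = 30%.
Weighting each respondent by the inverse class response rate inflates each class back to its sampled size, so the class weight is n_sampled:
  Bronze: 340 × 360 = 122,400
  Silver: 240 × 55 = 13,200
  Gold: 260 × 335 = 87,100
  Platinum: 340 × 280 = 95,200
Adjusted estimate = 317,900 / 1,180 = 269.407 → $269.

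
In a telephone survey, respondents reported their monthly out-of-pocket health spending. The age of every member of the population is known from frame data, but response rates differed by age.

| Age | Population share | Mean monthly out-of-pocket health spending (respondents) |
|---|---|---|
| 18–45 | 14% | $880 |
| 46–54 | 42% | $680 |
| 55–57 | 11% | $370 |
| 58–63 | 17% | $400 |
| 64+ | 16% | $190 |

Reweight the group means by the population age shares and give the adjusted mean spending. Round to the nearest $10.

$550

Each cell contributes population-share × respondent value:
  18–45: 0.14 × 880 = 123.2
  46–54: 0.42 × 680 = 285.6
  55–57: 0.11 × 370 = 40.7
  58–63: 0.17 × 400 = 68
  64+: 0.16 × 190 = 30.4
Post-stratified estimate = 547.9 → $550.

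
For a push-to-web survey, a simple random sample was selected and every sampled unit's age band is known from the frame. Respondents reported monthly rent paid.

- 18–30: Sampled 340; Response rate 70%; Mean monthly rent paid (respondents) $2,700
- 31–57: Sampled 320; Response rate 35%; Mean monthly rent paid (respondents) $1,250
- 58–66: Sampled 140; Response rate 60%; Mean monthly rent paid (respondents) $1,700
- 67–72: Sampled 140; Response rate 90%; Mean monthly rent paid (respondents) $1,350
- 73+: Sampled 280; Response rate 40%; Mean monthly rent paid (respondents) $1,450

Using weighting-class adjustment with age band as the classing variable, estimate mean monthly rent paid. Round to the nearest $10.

$1,760

Each respondent's weight = sampled/responded in their class; summing within a class gives n_sampled, so:
  18–30: 340 × 2700 = 918,000
  31–57: 320 × 1250 = 400,000
  58–66: 140 × 1700 = 238,000
  67–72: 140 × 1350 = 189,000
  73+: 280 × 1450 = 406,000
Adjusted estimate = 2,151,000 / 1,220 = 1763.11 → $1,760.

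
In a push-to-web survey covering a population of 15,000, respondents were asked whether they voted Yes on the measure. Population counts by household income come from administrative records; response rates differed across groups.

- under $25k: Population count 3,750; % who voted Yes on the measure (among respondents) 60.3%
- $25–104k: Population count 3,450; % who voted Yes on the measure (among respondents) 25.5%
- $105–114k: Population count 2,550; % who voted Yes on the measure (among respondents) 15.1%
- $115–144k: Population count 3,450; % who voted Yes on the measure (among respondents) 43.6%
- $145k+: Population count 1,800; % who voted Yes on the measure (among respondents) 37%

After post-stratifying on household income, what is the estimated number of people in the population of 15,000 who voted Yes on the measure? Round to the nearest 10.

5,700

Apply each group's respondent rate to its population count:
  under $25k: 3,750 × 60.3% = 2261.25
  $25–104k: 3,450 × 25.5% = 879.75
  $105–114k: 2,550 × 15.1% = 385.05
  $115–144k: 3,450 × 43.6% = 1504.2
  $145k+: 1,800 × 37% = 666
Estimated total = 5696.25 → 5,700.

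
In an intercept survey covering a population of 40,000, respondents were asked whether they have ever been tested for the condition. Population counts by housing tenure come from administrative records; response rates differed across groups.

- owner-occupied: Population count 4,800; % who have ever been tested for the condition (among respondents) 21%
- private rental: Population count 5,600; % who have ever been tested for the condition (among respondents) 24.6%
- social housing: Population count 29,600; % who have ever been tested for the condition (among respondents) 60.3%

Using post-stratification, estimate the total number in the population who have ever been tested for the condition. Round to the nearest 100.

20,200

Apply each group's respondent rate to its population count:
  owner-occupied: 4,800 × 21% = 1008
  private rental: 5,600 × 24.6% = 1377.6
  social housing: 29,600 × 60.3% = 17848.8
Estimated total = 20234.4 → 20,200.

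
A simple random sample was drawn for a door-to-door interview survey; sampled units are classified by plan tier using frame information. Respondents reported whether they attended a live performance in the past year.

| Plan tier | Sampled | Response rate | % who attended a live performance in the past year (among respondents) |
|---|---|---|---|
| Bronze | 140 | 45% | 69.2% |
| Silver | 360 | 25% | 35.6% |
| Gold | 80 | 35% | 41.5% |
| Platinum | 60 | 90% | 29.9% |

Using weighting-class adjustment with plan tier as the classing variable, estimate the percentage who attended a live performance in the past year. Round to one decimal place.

43.2%

With weight = n_sampled/n_responded per class, the weighted class total is n_sampled:
  Bronze: 140 × 69.2 = 9688
  Silver: 360 × 35.6 = 12,816
  Gold: 80 × 41.5 = 3320
  Platinum: 60 × 29.9 = 1794
Adjusted estimate = 27,618 / 640 = 43.1531 → 43.2%.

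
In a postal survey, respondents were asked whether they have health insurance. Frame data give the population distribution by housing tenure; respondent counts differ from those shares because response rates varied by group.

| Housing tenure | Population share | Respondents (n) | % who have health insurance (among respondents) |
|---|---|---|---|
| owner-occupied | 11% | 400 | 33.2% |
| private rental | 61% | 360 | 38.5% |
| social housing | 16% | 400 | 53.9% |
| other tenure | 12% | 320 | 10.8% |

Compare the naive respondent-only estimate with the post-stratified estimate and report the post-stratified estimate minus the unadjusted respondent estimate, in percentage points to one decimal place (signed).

+1.8 percentage points

Without adjustment, the pooled respondent share is:
  (400/1480)×33.2 + (360/1480)×38.5 + (400/1480)×53.9 + (320/1480)×10.8 = 35.2405%
Post-stratifying to population shares instead:
  0.11×33.2 + 0.61×38.5 + 0.16×53.9 + 0.12×10.8 = 37.057%
Difference = 37.057 − 35.2405 = 1.8165 pp.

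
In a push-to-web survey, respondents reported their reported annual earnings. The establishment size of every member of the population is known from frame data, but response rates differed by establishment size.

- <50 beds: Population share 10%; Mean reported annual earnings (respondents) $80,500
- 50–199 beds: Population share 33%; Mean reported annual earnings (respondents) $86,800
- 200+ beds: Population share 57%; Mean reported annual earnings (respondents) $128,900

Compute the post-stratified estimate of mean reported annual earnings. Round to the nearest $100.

$110,200

Post-stratification weights by population share, not respondent share:
  <50 beds: 0.1 × 80,500 = 8050
  50–199 beds: 0.33 × 86,800 = 28,644
  200+ beds: 0.57 × 128,900 = 73,473
Post-stratified estimate = 110,167 → $110,200.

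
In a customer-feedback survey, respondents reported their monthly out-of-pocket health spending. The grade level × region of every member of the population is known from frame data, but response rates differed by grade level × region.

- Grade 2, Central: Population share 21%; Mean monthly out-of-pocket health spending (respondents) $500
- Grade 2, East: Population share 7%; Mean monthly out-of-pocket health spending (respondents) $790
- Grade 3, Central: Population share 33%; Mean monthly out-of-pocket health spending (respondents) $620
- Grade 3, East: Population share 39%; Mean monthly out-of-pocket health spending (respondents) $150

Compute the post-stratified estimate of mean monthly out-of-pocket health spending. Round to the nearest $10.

Reweight to the known grade level × region distribution:
  Grade 2, Central: 0.21 × 500 = 105
  Grade 2, East: 0.07 × 790 = 55.3
  Grade 3, Central: 0.33 × 620 = 204.6
  Grade 3, East: 0.39 × 150 = 58.5
Post-stratified estimate = 423.4 → $420.

$420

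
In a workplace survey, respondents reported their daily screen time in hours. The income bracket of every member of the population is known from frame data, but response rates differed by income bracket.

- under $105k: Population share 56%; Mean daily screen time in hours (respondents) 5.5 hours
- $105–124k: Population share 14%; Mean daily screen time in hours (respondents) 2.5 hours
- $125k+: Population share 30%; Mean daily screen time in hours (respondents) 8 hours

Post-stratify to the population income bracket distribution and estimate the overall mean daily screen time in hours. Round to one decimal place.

Reweight to the known income bracket distribution:
  under $105k: 0.56 × 5.5 = 3.08
  $105–124k: 0.14 × 2.5 = 0.35
  $125k+: 0.3 × 8 = 2.4
Post-stratified estimate = 5.83 → 5.8.

5.8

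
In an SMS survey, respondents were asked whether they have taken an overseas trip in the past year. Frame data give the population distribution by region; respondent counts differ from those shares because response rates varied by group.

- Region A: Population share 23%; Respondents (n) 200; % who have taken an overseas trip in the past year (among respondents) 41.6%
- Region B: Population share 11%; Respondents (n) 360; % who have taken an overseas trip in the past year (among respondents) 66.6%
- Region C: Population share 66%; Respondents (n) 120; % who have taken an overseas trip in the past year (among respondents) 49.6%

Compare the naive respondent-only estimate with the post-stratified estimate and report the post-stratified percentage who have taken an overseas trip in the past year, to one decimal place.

Without adjustment, the pooled respondent share is:
  (200/680)×41.6 + (360/680)×66.6 + (120/680)×49.6 = 56.2471%
Post-stratified estimate weights by population shares:
  0.23×41.6 + 0.11×66.6 + 0.66×49.6 = 49.63%

49.6%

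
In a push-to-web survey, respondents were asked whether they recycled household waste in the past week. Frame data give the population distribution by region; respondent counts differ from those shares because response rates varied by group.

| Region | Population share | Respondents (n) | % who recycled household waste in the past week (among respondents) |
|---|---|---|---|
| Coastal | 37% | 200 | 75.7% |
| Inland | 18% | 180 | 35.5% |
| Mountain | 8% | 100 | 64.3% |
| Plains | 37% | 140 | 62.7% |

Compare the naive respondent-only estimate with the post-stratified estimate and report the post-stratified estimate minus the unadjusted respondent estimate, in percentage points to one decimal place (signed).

+3.5 percentage points

Naive respondent-only estimate (weights = respondent counts):
  (200/620)×75.7 + (180/620)×35.5 + (100/620)×64.3 + (140/620)×62.7 = 59.2548%
Post-stratified estimate weights by population shares:
  0.37×75.7 + 0.18×35.5 + 0.08×64.3 + 0.37×62.7 = 62.742%
Difference = 62.742 − 59.2548 = 3.4872 pp.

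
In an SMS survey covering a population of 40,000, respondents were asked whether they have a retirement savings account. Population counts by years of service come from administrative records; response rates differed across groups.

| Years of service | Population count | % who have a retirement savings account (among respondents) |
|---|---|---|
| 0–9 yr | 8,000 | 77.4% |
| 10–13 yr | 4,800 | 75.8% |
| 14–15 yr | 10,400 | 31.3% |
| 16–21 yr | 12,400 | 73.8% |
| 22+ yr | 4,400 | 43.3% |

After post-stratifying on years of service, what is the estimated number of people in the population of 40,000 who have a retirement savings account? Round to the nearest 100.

24,100

Apply each group's respondent rate to its population count:
  0–9 yr: 8,000 × 77.4% = 6192
  10–13 yr: 4,800 × 75.8% = 3638.4
  14–15 yr: 10,400 × 31.3% = 3255.2
  16–21 yr: 12,400 × 73.8% = 9151.2
  22+ yr: 4,400 × 43.3% = 1905.2
Estimated total = 24,142 → 24,100.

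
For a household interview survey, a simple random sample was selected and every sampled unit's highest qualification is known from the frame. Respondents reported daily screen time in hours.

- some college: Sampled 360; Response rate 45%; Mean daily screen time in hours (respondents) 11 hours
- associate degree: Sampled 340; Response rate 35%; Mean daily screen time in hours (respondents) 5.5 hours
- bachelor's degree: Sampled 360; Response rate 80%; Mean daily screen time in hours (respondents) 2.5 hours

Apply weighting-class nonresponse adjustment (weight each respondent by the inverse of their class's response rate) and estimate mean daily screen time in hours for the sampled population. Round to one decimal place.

6.3

Each respondent's weight = sampled/responded in their class; summing within a class gives n_sampled, so:
  some college: 360 × 11 = 3960
  associate degree: 340 × 5.5 = 1870
  bachelor's degree: 360 × 2.5 = 900
Adjusted estimate = 6730 / 1,060 = 6.34906 → 6.3.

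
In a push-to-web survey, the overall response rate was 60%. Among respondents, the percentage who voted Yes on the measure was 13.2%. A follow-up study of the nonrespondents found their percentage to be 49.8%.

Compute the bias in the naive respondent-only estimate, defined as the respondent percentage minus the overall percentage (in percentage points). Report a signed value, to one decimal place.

-14.6 percentage points

Nonresponse fraction = 1 − 0.6 = 0.4.
Bias = (nonresponse fraction) × (respondent percentage − nonrespondent percentage)
     = 0.4 × (13.2 − 49.8) = 0.4 × -36.6 = -14.64.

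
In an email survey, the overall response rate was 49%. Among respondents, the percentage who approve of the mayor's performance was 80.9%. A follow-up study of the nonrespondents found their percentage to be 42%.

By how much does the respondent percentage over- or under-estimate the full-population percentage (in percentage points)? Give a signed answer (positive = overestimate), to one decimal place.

Nonresponse fraction = 1 − 0.49 = 0.51.
Bias = (nonresponse fraction) × (respondent percentage − nonrespondent percentage)
     = 0.51 × (80.9 − 42) = 0.51 × 38.9 = 19.839.

+19.8 percentage points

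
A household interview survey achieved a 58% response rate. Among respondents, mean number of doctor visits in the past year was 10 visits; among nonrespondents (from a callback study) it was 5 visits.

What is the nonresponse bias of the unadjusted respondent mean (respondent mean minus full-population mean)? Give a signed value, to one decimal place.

Nonresponse fraction = 1 − 0.58 = 0.42.
Bias = (nonresponse fraction) × (respondent mean − nonrespondent mean)
     = 0.42 × (10 − 5) = 0.42 × 5 = 2.1.

+2.1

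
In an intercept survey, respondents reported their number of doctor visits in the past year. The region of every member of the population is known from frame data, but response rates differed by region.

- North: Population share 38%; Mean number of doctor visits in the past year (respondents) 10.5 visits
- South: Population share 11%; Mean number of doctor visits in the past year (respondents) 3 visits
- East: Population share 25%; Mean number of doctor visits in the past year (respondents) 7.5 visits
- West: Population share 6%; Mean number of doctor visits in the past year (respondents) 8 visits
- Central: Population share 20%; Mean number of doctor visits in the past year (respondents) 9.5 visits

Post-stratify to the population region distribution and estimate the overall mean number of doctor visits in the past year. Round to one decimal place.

Each cell contributes population-share × respondent value:
  North: 0.38 × 10.5 = 3.99
  South: 0.11 × 3 = 0.33
  East: 0.25 × 7.5 = 1.875
  West: 0.06 × 8 = 0.48
  Central: 0.2 × 9.5 = 1.9
Post-stratified estimate = 8.575 → 8.6.

8.6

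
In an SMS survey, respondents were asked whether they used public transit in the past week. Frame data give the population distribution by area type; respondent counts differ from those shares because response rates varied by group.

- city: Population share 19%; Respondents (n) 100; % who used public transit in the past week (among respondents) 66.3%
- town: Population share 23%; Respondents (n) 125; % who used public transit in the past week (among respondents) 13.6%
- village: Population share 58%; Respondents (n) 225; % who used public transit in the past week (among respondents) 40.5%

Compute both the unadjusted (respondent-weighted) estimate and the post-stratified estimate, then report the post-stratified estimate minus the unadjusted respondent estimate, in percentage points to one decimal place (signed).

+0.5 percentage points

Naive respondent-only estimate (weights = respondent counts):
  (100/450)×66.3 + (125/450)×13.6 + (225/450)×40.5 = 38.7611%
Post-stratified estimate weights by population shares:
  0.19×66.3 + 0.23×13.6 + 0.58×40.5 = 39.215%
Difference = 39.215 − 38.7611 = 0.4539 pp.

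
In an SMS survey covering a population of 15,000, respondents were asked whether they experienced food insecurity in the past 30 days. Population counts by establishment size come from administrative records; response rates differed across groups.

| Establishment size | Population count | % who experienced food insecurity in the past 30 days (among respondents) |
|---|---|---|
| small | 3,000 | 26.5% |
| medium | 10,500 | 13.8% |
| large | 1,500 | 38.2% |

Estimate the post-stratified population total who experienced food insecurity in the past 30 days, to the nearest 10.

Apply each group's respondent rate to its population count:
  small: 3,000 × 26.5% = 795
  medium: 10,500 × 13.8% = 1449
  large: 1,500 × 38.2% = 573
Estimated total = 2817 → 2,820.

2,820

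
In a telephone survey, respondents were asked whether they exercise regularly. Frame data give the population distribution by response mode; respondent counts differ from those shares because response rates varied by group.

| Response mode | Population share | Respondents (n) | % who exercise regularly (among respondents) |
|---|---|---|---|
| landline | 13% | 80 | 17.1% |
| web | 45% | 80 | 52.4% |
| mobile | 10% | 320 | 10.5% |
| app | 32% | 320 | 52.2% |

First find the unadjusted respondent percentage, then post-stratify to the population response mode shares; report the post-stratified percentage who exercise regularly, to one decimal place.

43.6%

Unadjusted (pooled respondent) estimate weights by respondent counts:
  (80/800)×17.1 + (80/800)×52.4 + (320/800)×10.5 + (320/800)×52.2 = 32.03%
Post-stratifying to population shares instead:
  0.13×17.1 + 0.45×52.4 + 0.1×10.5 + 0.32×52.2 = 43.557%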